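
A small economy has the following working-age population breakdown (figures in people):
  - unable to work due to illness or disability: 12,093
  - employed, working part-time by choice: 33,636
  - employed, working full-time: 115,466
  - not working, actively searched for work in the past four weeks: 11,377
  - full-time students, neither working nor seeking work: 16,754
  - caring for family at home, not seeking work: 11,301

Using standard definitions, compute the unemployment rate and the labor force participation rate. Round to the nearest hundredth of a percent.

Unemployment rate ≈ 7.09%; labor force participation rate ≈ 79.99%.

Employed = 33,636 + 115,466 = 149,102.
Unemployed = 11,377.
Labor force = 149,102 + 11,377 = 160,479.
Not in labor force = 12,093 + 16,754 + 11,301 = 40,148 (those not working and not actively searching are outside the labor force).
Civilian working-age population = 160,479 + 40,148 = 200,627.
Unemployment rate = 11,377 / 160,479 = 7.09%.
Labor force participation rate = 160,479 / 200,627 = 79.99%.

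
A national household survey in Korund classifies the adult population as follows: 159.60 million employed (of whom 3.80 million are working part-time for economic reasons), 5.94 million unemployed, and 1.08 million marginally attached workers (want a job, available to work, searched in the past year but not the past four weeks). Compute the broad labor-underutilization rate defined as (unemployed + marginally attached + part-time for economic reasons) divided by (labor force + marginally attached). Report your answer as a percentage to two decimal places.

Broad underutilization rate ≈ 6.49%.

Labor force = 159.60 + 5.94 = 165.54 million.
Numerator = 5.94 + 1.08 + 3.80 = 10.82 million.
Denominator = 165.54 + 1.08 = 166.62 million.
Broad rate = 10.82 / 166.62 = 6.49%.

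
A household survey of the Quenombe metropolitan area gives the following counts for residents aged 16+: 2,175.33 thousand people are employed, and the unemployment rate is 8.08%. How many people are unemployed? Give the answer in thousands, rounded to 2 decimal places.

About 191.22 thousand are unemployed.

Let U be the number unemployed. The labor force is E + U, and U/(E+U) = 0.0808.
So U = 0.0808 × 2,175.33 / (1 − 0.0808) = 175.7667 / 0.9192 ≈ 191.22 thousand.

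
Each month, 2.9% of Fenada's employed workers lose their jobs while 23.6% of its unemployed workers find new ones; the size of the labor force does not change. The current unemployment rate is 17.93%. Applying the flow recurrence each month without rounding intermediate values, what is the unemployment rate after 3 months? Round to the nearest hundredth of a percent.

Unemployment rate after three months ≈ 13.72%.

With a fixed labor force, u_{t+1} = u_t + s·(1−u_t) − f·u_t = u_t·(1−s−f) + s.
Here 1−s−f = 0.735 and s = 0.029.
u_1 = 0.179300 × 0.735 + 0.029 = 0.160785.
u_2 = 0.160785 × 0.735 + 0.029 = 0.147177.
u_3 = 0.147177 × 0.735 + 0.029 = 0.137175.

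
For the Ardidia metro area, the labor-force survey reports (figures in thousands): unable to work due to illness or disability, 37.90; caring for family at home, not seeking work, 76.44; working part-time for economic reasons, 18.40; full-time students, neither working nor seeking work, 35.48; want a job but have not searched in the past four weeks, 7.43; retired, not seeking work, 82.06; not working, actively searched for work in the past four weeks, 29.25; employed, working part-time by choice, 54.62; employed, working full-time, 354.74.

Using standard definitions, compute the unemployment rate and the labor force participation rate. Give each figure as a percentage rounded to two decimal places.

Employed = 18.40 + 54.62 + 354.74 = 427.76 thousand (anyone who worked, including part-time for economic reasons, counts as employed).
Unemployed = 29.25 thousand.
Labor force = 427.76 + 29.25 = 457.01 thousand.
Not in labor force = 37.90 + 76.44 + 35.48 + 7.43 + 82.06 = 239.31 thousand (those not working and not actively searching are outside the labor force — including those who want a job but have given up searching).
Civilian working-age population = 457.01 + 239.31 = 696.32 thousand.
Unemployment rate = 29.25 / 457.01 = 6.40%.
Labor force participation rate = 457.01 / 696.32 = 65.63%.

Unemployment rate ≈ 6.40%; labor force participation rate ≈ 65.63%.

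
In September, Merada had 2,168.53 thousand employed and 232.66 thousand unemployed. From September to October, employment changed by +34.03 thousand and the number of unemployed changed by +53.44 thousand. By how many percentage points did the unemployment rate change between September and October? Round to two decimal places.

The unemployment rate changed by +1.81 percentage points.

September: labor force = 2,168.53 + 232.66 = 2,401.19; u = 232.66/2,401.19 = 9.69%.
October: labor force = 2,202.56 + 286.10 = 2,488.66; u = 286.10/2,488.66 = 11.50%.
Change = 11.50% − 9.69% = +1.81 pp.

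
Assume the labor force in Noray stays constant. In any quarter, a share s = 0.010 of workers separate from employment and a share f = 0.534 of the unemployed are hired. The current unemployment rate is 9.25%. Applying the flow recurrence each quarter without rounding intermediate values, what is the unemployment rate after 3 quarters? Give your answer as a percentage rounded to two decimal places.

With a fixed labor force, u_{t+1} = u_t + s·(1−u_t) − f·u_t = u_t·(1−s−f) + s.
Here 1−s−f = 0.456 and s = 0.010.
u_1 = 0.092500 × 0.456 + 0.010 = 0.052180.
u_2 = 0.052180 × 0.456 + 0.010 = 0.033794.
u_3 = 0.033794 × 0.456 + 0.010 = 0.025410.

Unemployment rate after three quarters ≈ 2.54%.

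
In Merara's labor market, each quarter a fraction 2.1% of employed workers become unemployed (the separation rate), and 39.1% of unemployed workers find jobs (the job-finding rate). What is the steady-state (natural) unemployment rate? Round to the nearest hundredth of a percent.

At steady state the flows balance: s·E = f·U, so U/(E+U) = s/(s+f).
u* = 2.1 / (2.1 + 39.1) = 2.1 / 41.20 = 5.10%.

Steady-state unemployment rate ≈ 5.10%.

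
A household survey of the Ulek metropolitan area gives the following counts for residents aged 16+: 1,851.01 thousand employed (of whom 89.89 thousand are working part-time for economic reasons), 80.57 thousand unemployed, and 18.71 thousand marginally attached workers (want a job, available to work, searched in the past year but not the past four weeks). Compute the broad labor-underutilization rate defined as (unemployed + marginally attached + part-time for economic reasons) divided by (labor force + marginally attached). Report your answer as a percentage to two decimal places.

Labor force = 1,851.01 + 80.57 = 1,931.58 thousand.
Numerator = 80.57 + 18.71 + 89.89 = 189.17 thousand.
Denominator = 1,931.58 + 18.71 = 1,950.29 thousand.
Broad rate = 189.17 / 1,950.29 = 9.70%.

Broad underutilization rate ≈ 9.70%.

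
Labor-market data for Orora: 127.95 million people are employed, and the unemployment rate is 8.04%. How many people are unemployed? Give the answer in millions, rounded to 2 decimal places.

Let U be the number unemployed. The labor force is E + U, and U/(E+U) = 0.0804.
So U = 0.0804 × 127.95 / (1 − 0.0804) = 10.2872 / 0.9196 ≈ 11.19 million.

About 11.19 million are unemployed.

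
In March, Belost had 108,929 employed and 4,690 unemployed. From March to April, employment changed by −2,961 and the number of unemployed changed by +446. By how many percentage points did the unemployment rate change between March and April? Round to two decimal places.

The unemployment rate changed by +0.49 percentage points.

March: labor force = 108,929 + 4,690 = 113,619; u = 4,690/113,619 = 4.13%.
April: labor force = 105,968 + 5,136 = 111,104; u = 5,136/111,104 = 4.62%.
Change = 4.62% − 4.13% = +0.49 pp.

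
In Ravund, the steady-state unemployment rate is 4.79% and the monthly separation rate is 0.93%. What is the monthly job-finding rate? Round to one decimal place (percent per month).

Job-finding rate ≈ 18.5% per month.

From u* = s/(s+f): f = s·(1−u)/u.
f = 0.93 × (1 − 0.0479) / 0.0479 = 0.8855 / 0.0479 ≈ 18.5% per month.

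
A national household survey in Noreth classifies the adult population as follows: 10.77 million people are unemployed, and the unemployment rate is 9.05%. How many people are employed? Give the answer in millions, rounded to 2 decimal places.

Labor force = U / u = 10.77 / 0.0905 ≈ 119.01 million.
Employed = labor force − unemployed = 119.01 − 10.77 = 108.24 million.

About 108.24 million are employed.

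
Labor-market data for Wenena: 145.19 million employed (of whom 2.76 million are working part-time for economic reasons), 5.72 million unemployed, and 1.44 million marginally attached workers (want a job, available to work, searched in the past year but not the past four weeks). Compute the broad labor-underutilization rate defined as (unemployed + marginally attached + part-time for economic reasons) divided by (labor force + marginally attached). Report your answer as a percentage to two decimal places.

Labor force = 145.19 + 5.72 = 150.91 million.
Numerator = 5.72 + 1.44 + 2.76 = 9.92 million.
Denominator = 150.91 + 1.44 = 152.35 million.
Broad rate = 9.92 / 152.35 = 6.51%.

Broad underutilization rate ≈ 6.51%.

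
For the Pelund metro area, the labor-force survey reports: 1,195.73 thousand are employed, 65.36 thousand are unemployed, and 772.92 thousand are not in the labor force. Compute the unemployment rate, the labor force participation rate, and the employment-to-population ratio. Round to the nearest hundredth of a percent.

Unemployment rate ≈ 5.18%; labor force participation rate ≈ 62.00%; employment-population ratio ≈ 58.79%.

Labor force = employed + unemployed = 1,195.73 + 65.36 = 1,261.09 thousand.
Working-age population = 1,261.09 + 772.92 = 2,034.01 thousand.
Unemployment rate = 65.36 / 1,261.09 = 5.18%.
Labor force participation rate = 1,261.09 / 2,034.01 = 62.00%.
Employment-population ratio = 1,195.73 / 2,034.01 = 58.79%.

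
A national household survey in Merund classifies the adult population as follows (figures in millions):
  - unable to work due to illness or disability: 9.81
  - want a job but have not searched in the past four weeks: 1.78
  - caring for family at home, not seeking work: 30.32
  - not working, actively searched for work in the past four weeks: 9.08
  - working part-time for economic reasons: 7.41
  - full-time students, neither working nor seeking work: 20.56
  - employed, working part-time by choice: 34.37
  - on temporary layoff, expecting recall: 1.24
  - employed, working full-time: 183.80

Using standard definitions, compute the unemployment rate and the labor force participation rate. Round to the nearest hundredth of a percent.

Unemployment rate ≈ 4.37%; labor force participation rate ≈ 79.06%.

Employed = 7.41 + 34.37 + 183.80 = 225.58 million (anyone who worked, including part-time for economic reasons, counts as employed).
Unemployed = 9.08 + 1.24 = 10.32 million (jobless and actively searching, or on temporary layoff).
Labor force = 225.58 + 10.32 = 235.90 million.
Not in labor force = 9.81 + 1.78 + 30.32 + 20.56 = 62.47 million (those not working and not actively searching are outside the labor force — including those who want a job but have given up searching).
Civilian working-age population = 235.90 + 62.47 = 298.37 million.
Unemployment rate = 10.32 / 235.90 = 4.37%.
Labor force participation rate = 235.90 / 298.37 = 79.06%.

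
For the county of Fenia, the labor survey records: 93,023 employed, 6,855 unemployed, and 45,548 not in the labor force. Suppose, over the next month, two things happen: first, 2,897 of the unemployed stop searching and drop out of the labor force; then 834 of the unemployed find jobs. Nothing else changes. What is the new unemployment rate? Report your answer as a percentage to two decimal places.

Initially, labor force = 93,023 + 6,855 = 99,878, so u = 6,855/99,878 = 6.86%.
After the first change, unemployed and labor force both fall by 2,897 → E = 93,023, U = 3,958, labor force = 96,981.
After the second change, unemployed falls and employed rises by 834; labor force unchanged → E = 93,857, U = 3,124, labor force = 96,981.
New unemployment rate = 3,124 / 96,981 = 3.22%.

New unemployment rate ≈ 3.22%.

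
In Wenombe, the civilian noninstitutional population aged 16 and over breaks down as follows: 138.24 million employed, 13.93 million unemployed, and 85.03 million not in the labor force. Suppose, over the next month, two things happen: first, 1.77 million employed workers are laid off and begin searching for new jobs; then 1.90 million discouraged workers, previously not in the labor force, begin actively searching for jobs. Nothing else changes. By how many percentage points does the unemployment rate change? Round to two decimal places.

Initially, labor force = 138.24 + 13.93 = 152.17 million, so u = 13.93/152.17 = 9.15%.
After the first change, employed falls and unemployed rises by 1.77; labor force unchanged → E = 136.47, U = 15.70, labor force = 152.17 million.
After the second change, unemployed and labor force both rise by 1.90 → E = 136.47, U = 17.60, labor force = 154.07 million.
New unemployment rate = 17.60 / 154.07 = 11.42%.
Change = 11.42% − 9.15% = +2.27 percentage points.

The unemployment rate changes by +2.27 percentage points.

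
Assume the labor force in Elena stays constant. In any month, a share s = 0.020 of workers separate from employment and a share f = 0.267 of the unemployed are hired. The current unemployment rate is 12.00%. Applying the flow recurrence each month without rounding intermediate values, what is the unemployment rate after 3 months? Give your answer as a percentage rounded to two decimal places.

With a fixed labor force, u_{t+1} = u_t + s·(1−u_t) − f·u_t = u_t·(1−s−f) + s.
Here 1−s−f = 0.713 and s = 0.020.
u_1 = 0.120000 × 0.713 + 0.020 = 0.105560.
u_2 = 0.105560 × 0.713 + 0.020 = 0.095264.
u_3 = 0.095264 × 0.713 + 0.020 = 0.087923.

Unemployment rate after three months ≈ 8.79%.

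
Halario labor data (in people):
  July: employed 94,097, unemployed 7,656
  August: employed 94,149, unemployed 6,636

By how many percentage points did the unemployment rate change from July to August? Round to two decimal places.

The unemployment rate changed by −0.94 percentage points.

July: labor force = 94,097 + 7,656 = 101,753; u = 7,656/101,753 = 7.52%.
August: labor force = 94,149 + 6,636 = 100,785; u = 6,636/100,785 = 6.58%.
Change = 6.58% − 7.52% = −0.94 pp.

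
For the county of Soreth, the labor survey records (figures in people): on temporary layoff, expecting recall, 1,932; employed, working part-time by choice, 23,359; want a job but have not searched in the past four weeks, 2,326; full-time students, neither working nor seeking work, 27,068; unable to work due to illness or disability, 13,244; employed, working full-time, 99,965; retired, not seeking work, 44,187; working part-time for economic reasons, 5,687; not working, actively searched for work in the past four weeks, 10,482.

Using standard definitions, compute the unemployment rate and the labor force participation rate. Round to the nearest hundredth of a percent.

Employed = 23,359 + 99,965 + 5,687 = 129,011 (anyone who worked, including part-time for economic reasons, counts as employed).
Unemployed = 1,932 + 10,482 = 12,414 (jobless and actively searching, or on temporary layoff).
Labor force = 129,011 + 12,414 = 141,425.
Not in labor force = 2,326 + 27,068 + 13,244 + 44,187 = 86,825 (those not working and not actively searching are outside the labor force — including those who want a job but have given up searching).
Civilian working-age population = 141,425 + 86,825 = 228,250.
Unemployment rate = 12,414 / 141,425 = 8.78%.
Labor force participation rate = 141,425 / 228,250 = 61.96%.

Unemployment rate ≈ 8.78%; labor force participation rate ≈ 61.96%.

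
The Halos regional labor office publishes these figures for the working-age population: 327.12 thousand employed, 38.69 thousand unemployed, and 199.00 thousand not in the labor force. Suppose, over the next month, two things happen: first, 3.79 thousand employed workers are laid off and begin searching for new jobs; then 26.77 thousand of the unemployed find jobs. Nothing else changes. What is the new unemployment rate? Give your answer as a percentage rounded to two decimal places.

Initially, labor force = 327.12 + 38.69 = 365.81 thousand, so u = 38.69/365.81 = 10.58%.
After the first change, employed falls and unemployed rises by 3.79; labor force unchanged → E = 323.33, U = 42.48, labor force = 365.81 thousand.
After the second change, unemployed falls and employed rises by 26.77; labor force unchanged → E = 350.10, U = 15.71, labor force = 365.81 thousand.
New unemployment rate = 15.71 / 365.81 = 4.29%.

New unemployment rate ≈ 4.29%.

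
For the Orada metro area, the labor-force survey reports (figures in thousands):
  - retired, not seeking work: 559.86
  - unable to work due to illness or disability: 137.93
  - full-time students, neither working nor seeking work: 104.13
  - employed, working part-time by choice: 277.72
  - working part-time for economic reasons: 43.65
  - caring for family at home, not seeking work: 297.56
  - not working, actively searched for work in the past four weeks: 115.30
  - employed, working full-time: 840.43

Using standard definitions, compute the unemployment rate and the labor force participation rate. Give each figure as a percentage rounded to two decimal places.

Employed = 277.72 + 43.65 + 840.43 = 1,161.80 thousand (anyone who worked, including part-time for economic reasons, counts as employed).
Unemployed = 115.30 thousand.
Labor force = 1,161.80 + 115.30 = 1,277.10 thousand.
Not in labor force = 559.86 + 137.93 + 104.13 + 297.56 = 1,099.48 thousand (those not working and not actively searching are outside the labor force).
Civilian working-age population = 1,277.10 + 1,099.48 = 2,376.58 thousand.
Unemployment rate = 115.30 / 1,277.10 = 9.03%.
Labor force participation rate = 1,277.10 / 2,376.58 = 53.74%.

Unemployment rate ≈ 9.03%; labor force participation rate ≈ 53.74%.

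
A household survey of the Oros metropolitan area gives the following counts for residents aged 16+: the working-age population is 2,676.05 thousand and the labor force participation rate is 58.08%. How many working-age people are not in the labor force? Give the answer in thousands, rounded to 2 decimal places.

About 1,121.80 thousand are not in the labor force.

Share not in the labor force = 1 − 0.5808 = 0.4192.
Not in labor force = 0.4192 × 2,676.05 ≈ 1,121.80 thousand.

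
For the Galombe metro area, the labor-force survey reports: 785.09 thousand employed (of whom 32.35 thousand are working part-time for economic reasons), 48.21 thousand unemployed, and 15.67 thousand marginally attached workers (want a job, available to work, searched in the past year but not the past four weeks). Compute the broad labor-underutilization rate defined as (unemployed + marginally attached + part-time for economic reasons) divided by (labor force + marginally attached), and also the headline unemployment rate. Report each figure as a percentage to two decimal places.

Broad underutilization rate ≈ 11.33%; headline unemployment rate ≈ 5.79%.

Labor force = 785.09 + 48.21 = 833.30 thousand.
Numerator = 48.21 + 15.67 + 32.35 = 96.23 thousand.
Denominator = 833.30 + 15.67 = 848.97 thousand.
Broad rate = 96.23 / 848.97 = 11.33%.
Headline unemployment rate = 48.21 / 833.30 = 5.79%.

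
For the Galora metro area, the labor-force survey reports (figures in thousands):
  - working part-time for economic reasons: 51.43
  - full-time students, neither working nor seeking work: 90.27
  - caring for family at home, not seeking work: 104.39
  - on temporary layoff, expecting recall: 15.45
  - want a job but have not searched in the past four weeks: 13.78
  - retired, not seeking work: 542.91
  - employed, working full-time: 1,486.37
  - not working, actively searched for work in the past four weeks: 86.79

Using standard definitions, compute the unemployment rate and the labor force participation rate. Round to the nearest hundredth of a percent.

Unemployment rate ≈ 6.23%; labor force participation rate ≈ 68.58%.

Employed = 51.43 + 1,486.37 = 1,537.80 thousand (anyone who worked, including part-time for economic reasons, counts as employed).
Unemployed = 15.45 + 86.79 = 102.24 thousand (jobless and actively searching, or on temporary layoff).
Labor force = 1,537.80 + 102.24 = 1,640.04 thousand.
Not in labor force = 90.27 + 104.39 + 13.78 + 542.91 = 751.35 thousand (those not working and not actively searching are outside the labor force — including those who want a job but have given up searching).
Civilian working-age population = 1,640.04 + 751.35 = 2,391.39 thousand.
Unemployment rate = 102.24 / 1,640.04 = 6.23%.
Labor force participation rate = 1,640.04 / 2,391.39 = 68.58%.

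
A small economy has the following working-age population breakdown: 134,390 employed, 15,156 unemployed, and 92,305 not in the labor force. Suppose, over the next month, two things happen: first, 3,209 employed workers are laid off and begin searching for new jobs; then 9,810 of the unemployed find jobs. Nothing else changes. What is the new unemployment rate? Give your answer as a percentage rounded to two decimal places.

Initially, labor force = 134,390 + 15,156 = 149,546, so u = 15,156/149,546 = 10.13%.
After the first change, employed falls and unemployed rises by 3,209; labor force unchanged → E = 131,181, U = 18,365, labor force = 149,546.
After the second change, unemployed falls and employed rises by 9,810; labor force unchanged → E = 140,991, U = 8,555, labor force = 149,546.
New unemployment rate = 8,555 / 149,546 = 5.72%.

New unemployment rate ≈ 5.72%.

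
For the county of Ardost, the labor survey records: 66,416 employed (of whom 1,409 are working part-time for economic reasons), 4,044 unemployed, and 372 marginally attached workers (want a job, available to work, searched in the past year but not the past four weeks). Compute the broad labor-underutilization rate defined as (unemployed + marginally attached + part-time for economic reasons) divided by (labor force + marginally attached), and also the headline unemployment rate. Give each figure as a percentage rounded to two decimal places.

Broad underutilization rate ≈ 8.22%; headline unemployment rate ≈ 5.74%.

Labor force = 66,416 + 4,044 = 70,460.
Numerator = 4,044 + 372 + 1,409 = 5,825.
Denominator = 70,460 + 372 = 70,832.
Broad rate = 5,825 / 70,832 = 8.22%.
Headline unemployment rate = 4,044 / 70,460 = 5.74%.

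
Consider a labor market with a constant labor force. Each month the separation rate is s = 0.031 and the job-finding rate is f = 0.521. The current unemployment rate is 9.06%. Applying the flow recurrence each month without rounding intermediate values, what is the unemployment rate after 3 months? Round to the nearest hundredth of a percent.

With a fixed labor force, u_{t+1} = u_t + s·(1−u_t) − f·u_t = u_t·(1−s−f) + s.
Here 1−s−f = 0.448 and s = 0.031.
u_1 = 0.090600 × 0.448 + 0.031 = 0.071589.
u_2 = 0.071589 × 0.448 + 0.031 = 0.063072.
u_3 = 0.063072 × 0.448 + 0.031 = 0.059256.

Unemployment rate after three months ≈ 5.93%.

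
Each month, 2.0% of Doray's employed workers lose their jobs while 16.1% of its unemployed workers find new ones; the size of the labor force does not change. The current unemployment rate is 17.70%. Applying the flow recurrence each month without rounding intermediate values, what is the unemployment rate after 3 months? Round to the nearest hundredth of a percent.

Unemployment rate after three months ≈ 14.70%.

With a fixed labor force, u_{t+1} = u_t + s·(1−u_t) − f·u_t = u_t·(1−s−f) + s.
Here 1−s−f = 0.819 and s = 0.020.
u_1 = 0.177000 × 0.819 + 0.020 = 0.164963.
u_2 = 0.164963 × 0.819 + 0.020 = 0.155105.
u_3 = 0.155105 × 0.819 + 0.020 = 0.147031.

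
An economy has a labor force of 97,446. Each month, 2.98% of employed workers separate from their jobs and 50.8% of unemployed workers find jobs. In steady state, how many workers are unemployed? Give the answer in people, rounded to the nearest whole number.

About 5,400 are unemployed in steady state.

Steady-state unemployment rate u* = s/(s+f) = 2.98/(2.98+50.8) = 0.055411.
Unemployed = u* × labor force = 0.055411 × 97,446 ≈ 5,400.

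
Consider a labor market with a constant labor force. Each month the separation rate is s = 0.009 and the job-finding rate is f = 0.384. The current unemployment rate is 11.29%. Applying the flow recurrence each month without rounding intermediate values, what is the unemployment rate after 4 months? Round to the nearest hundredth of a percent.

With a fixed labor force, u_{t+1} = u_t + s·(1−u_t) − f·u_t = u_t·(1−s−f) + s.
Here 1−s−f = 0.607 and s = 0.009.
u_1 = 0.112900 × 0.607 + 0.009 = 0.077530.
u_2 = 0.077530 × 0.607 + 0.009 = 0.056061.
u_3 = 0.056061 × 0.607 + 0.009 = 0.043029.
u_4 = 0.043029 × 0.607 + 0.009 = 0.035119.

Unemployment rate after four months ≈ 3.51%.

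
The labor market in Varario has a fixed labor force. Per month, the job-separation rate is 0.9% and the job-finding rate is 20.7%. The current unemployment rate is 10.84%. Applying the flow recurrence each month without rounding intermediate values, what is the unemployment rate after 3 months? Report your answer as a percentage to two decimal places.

With a fixed labor force, u_{t+1} = u_t + s·(1−u_t) − f·u_t = u_t·(1−s−f) + s.
Here 1−s−f = 0.784 and s = 0.009.
u_1 = 0.108400 × 0.784 + 0.009 = 0.093986.
u_2 = 0.093986 × 0.784 + 0.009 = 0.082685.
u_3 = 0.082685 × 0.784 + 0.009 = 0.073825.

Unemployment rate after three months ≈ 7.38%.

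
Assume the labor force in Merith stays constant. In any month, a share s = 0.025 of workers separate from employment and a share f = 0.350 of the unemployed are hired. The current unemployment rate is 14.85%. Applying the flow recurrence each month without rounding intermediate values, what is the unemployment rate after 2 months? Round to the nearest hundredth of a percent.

With a fixed labor force, u_{t+1} = u_t + s·(1−u_t) − f·u_t = u_t·(1−s−f) + s.
Here 1−s−f = 0.625 and s = 0.025.
u_1 = 0.148500 × 0.625 + 0.025 = 0.117812.
u_2 = 0.117812 × 0.625 + 0.025 = 0.098633.

Unemployment rate after two months ≈ 9.86%.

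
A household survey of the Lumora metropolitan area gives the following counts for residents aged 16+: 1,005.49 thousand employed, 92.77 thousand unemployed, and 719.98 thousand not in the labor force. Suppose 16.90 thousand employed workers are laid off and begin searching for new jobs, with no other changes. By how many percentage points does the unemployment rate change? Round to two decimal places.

The unemployment rate changes by +1.54 percentage points.

Initially, labor force = 1,005.49 + 92.77 = 1,098.26 thousand, so u = 92.77/1,098.26 = 8.45%.
After the change, employed falls and unemployed rises by 16.90; labor force unchanged → E = 988.59, U = 109.67, labor force = 1,098.26 thousand.
New unemployment rate = 109.67 / 1,098.26 = 9.99%.
Change = 9.99% − 8.45% = +1.54 percentage points.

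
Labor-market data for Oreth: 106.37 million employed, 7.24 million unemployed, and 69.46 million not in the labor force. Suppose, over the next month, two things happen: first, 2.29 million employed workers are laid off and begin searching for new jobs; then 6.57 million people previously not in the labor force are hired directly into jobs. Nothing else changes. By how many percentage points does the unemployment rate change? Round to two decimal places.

Initially, labor force = 106.37 + 7.24 = 113.61 million, so u = 7.24/113.61 = 6.37%.
After the first change, employed falls and unemployed rises by 2.29; labor force unchanged → E = 104.08, U = 9.53, labor force = 113.61 million.
After the second change, employed and labor force both rise by 6.57; unemployed unchanged → E = 110.65, U = 9.53, labor force = 120.18 million.
New unemployment rate = 9.53 / 120.18 = 7.93%.
Change = 7.93% − 6.37% = +1.56 percentage points.

The unemployment rate changes by +1.56 percentage points.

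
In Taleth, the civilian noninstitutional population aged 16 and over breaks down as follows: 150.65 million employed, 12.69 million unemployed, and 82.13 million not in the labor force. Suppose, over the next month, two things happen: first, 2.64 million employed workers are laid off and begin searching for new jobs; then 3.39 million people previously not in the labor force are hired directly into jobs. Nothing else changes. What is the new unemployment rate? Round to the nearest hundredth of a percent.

Initially, labor force = 150.65 + 12.69 = 163.34 million, so u = 12.69/163.34 = 7.77%.
After the first change, employed falls and unemployed rises by 2.64; labor force unchanged → E = 148.01, U = 15.33, labor force = 163.34 million.
After the second change, employed and labor force both rise by 3.39; unemployed unchanged → E = 151.40, U = 15.33, labor force = 166.73 million.
New unemployment rate = 15.33 / 166.73 = 9.19%.

New unemployment rate ≈ 9.19%.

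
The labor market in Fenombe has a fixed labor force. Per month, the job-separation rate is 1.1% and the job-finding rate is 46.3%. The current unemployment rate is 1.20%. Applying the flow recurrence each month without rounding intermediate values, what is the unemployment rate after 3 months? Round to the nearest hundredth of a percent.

Unemployment rate after three months ≈ 2.16%.

With a fixed labor force, u_{t+1} = u_t + s·(1−u_t) − f·u_t = u_t·(1−s−f) + s.
Here 1−s−f = 0.526 and s = 0.011.
u_1 = 0.012000 × 0.526 + 0.011 = 0.017312.
u_2 = 0.017312 × 0.526 + 0.011 = 0.020106.
u_3 = 0.020106 × 0.526 + 0.011 = 0.021576.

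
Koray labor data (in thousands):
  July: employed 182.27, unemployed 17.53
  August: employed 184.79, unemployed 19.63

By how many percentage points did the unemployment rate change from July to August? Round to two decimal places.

The unemployment rate changed by +0.83 percentage points.

July: labor force = 182.27 + 17.53 = 199.80; u = 17.53/199.80 = 8.77%.
August: labor force = 184.79 + 19.63 = 204.42; u = 19.63/204.42 = 9.60%.
Change = 9.60% − 8.77% = +0.83 pp.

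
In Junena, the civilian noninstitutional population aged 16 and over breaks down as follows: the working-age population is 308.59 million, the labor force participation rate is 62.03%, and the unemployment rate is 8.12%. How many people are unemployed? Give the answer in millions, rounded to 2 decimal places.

Labor force = 0.6203 × 308.59 = 191.42 million.
Unemployed = 0.0812 × 191.42 ≈ 15.54 million.

About 15.54 million are unemployed.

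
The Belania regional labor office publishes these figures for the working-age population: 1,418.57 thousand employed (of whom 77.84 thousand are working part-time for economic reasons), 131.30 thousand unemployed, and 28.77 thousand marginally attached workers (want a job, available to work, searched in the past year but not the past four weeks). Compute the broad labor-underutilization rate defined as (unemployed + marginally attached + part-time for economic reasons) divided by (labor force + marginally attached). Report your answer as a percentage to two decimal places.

Labor force = 1,418.57 + 131.30 = 1,549.87 thousand.
Numerator = 131.30 + 28.77 + 77.84 = 237.91 thousand.
Denominator = 1,549.87 + 28.77 = 1,578.64 thousand.
Broad rate = 237.91 / 1,578.64 = 15.07%.

Broad underutilization rate ≈ 15.07%.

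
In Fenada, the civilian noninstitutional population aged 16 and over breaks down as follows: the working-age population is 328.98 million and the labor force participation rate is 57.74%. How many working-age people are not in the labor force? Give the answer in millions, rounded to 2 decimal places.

Share not in the labor force = 1 − 0.5774 = 0.4226.
Not in labor force = 0.4226 × 328.98 ≈ 139.03 million.

About 139.03 million are not in the labor force.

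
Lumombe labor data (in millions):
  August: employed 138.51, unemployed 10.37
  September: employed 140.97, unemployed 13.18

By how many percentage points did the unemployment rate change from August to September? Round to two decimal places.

August: labor force = 138.51 + 10.37 = 148.88; u = 10.37/148.88 = 6.97%.
September: labor force = 140.97 + 13.18 = 154.15; u = 13.18/154.15 = 8.55%.
Change = 8.55% − 6.97% = +1.58 pp.

The unemployment rate changed by +1.58 percentage points.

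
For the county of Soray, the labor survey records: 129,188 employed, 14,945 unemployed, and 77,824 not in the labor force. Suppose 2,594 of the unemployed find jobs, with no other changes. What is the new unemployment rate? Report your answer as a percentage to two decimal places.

Initially, labor force = 129,188 + 14,945 = 144,133, so u = 14,945/144,133 = 10.37%.
After the change, unemployed falls and employed rises by 2,594; labor force unchanged → E = 131,782, U = 12,351, labor force = 144,133.
New unemployment rate = 12,351 / 144,133 = 8.57%.

New unemployment rate ≈ 8.57%.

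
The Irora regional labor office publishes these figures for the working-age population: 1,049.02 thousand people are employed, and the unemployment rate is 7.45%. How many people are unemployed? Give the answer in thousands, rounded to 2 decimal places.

About 84.44 thousand are unemployed.

Let U be the number unemployed. The labor force is E + U, and U/(E+U) = 0.0745.
So U = 0.0745 × 1,049.02 / (1 − 0.0745) = 78.1520 / 0.9255 ≈ 84.44 thousand.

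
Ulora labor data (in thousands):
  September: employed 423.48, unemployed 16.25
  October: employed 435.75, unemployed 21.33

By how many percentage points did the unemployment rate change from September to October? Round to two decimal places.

The unemployment rate changed by +0.97 percentage points.

September: labor force = 423.48 + 16.25 = 439.73; u = 16.25/439.73 = 3.70%.
October: labor force = 435.75 + 21.33 = 457.08; u = 21.33/457.08 = 4.67%.
Change = 4.67% − 3.70% = +0.97 pp.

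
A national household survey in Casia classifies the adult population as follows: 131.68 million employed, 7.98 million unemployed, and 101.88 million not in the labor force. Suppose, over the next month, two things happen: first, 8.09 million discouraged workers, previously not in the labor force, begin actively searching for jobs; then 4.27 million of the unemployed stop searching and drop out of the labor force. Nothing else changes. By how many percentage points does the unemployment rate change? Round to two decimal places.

Initially, labor force = 131.68 + 7.98 = 139.66 million, so u = 7.98/139.66 = 5.71%.
After the first change, unemployed and labor force both rise by 8.09 → E = 131.68, U = 16.07, labor force = 147.75 million.
After the second change, unemployed and labor force both fall by 4.27 → E = 131.68, U = 11.80, labor force = 143.48 million.
New unemployment rate = 11.80 / 143.48 = 8.22%.
Change = 8.22% − 5.71% = +2.51 percentage points.

The unemployment rate changes by +2.51 percentage points.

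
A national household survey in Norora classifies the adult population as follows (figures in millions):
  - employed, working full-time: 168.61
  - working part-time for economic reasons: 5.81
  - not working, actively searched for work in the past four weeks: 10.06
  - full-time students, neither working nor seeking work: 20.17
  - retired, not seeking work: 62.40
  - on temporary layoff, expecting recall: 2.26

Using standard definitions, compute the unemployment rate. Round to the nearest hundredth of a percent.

Unemployment rate ≈ 6.60%.

Employed = 168.61 + 5.81 = 174.42 million (anyone who worked, including part-time for economic reasons, counts as employed).
Unemployed = 10.06 + 2.26 = 12.32 million (jobless and actively searching, or on temporary layoff).
Labor force = 174.42 + 12.32 = 186.74 million.
Unemployment rate = 12.32 / 186.74 = 6.60%.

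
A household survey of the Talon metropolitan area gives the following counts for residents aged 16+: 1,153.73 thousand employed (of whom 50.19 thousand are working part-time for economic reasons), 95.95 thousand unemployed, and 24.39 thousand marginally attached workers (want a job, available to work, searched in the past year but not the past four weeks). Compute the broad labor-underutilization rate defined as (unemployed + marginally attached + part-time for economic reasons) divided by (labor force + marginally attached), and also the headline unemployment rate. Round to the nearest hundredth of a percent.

Labor force = 1,153.73 + 95.95 = 1,249.68 thousand.
Numerator = 95.95 + 24.39 + 50.19 = 170.53 thousand.
Denominator = 1,249.68 + 24.39 = 1,274.07 thousand.
Broad rate = 170.53 / 1,274.07 = 13.38%.
Headline unemployment rate = 95.95 / 1,249.68 = 7.68%.

Broad underutilization rate ≈ 13.38%; headline unemployment rate ≈ 7.68%.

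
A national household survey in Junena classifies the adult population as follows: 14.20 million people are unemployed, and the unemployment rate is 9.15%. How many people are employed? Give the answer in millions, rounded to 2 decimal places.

Labor force = U / u = 14.20 / 0.0915 ≈ 155.19 million.
Employed = labor force − unemployed = 155.19 − 14.20 = 140.99 million.

About 140.99 million are employed.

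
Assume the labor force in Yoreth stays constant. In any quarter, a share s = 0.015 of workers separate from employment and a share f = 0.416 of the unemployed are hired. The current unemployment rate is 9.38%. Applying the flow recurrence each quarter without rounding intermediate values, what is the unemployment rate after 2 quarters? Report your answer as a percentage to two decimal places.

Unemployment rate after two quarters ≈ 5.39%.

With a fixed labor force, u_{t+1} = u_t + s·(1−u_t) − f·u_t = u_t·(1−s−f) + s.
Here 1−s−f = 0.569 and s = 0.015.
u_1 = 0.093800 × 0.569 + 0.015 = 0.068372.
u_2 = 0.068372 × 0.569 + 0.015 = 0.053904.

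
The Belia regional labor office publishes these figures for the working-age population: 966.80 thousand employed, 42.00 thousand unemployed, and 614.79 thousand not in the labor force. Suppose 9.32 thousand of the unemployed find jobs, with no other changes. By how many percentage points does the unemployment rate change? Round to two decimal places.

Initially, labor force = 966.80 + 42.00 = 1,008.80 thousand, so u = 42.00/1,008.80 = 4.16%.
After the change, unemployed falls and employed rises by 9.32; labor force unchanged → E = 976.12, U = 32.68, labor force = 1,008.80 thousand.
New unemployment rate = 32.68 / 1,008.80 = 3.24%.
Change = 3.24% − 4.16% = −0.92 percentage points.

The unemployment rate changes by −0.92 percentage points.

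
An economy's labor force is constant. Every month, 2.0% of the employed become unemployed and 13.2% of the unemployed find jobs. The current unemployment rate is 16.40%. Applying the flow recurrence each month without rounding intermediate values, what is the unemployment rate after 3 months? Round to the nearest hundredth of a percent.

Unemployment rate after three months ≈ 15.13%.

With a fixed labor force, u_{t+1} = u_t + s·(1−u_t) − f·u_t = u_t·(1−s−f) + s.
Here 1−s−f = 0.848 and s = 0.020.
u_1 = 0.164000 × 0.848 + 0.020 = 0.159072.
u_2 = 0.159072 × 0.848 + 0.020 = 0.154893.
u_3 = 0.154893 × 0.848 + 0.020 = 0.151349.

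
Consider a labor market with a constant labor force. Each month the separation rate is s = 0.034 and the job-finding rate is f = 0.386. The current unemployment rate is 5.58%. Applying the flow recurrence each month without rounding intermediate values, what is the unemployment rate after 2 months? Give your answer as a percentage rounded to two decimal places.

With a fixed labor force, u_{t+1} = u_t + s·(1−u_t) − f·u_t = u_t·(1−s−f) + s.
Here 1−s−f = 0.580 and s = 0.034.
u_1 = 0.055800 × 0.580 + 0.034 = 0.066364.
u_2 = 0.066364 × 0.580 + 0.034 = 0.072491.

Unemployment rate after two months ≈ 7.25%.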